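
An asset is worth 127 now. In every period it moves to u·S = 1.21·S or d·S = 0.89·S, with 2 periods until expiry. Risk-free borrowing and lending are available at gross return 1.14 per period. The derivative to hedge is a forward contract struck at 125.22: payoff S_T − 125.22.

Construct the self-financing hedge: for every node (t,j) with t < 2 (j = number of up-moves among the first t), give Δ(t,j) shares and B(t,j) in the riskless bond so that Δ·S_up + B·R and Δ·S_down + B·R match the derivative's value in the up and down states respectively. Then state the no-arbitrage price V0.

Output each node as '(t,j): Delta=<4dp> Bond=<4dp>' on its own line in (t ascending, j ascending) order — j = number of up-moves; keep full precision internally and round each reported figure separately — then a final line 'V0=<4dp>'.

(0,0): Delta=1.0000 Bond=-96.3527
(1,0): Delta=1.0000 Bond=-109.8421
(1,1): Delta=1.0000 Bond=-109.8421
V0=30.6473

Risk-neutral probability p* = (R−d)/(u−d) = (1.14−0.89)/(1.21−0.89) = 0.7812.
Payoff layer (t=2): V(2,0)=-24.6233, V(2,1)=11.5463, V(2,2)=60.7207
(1,0): S=113.0300. Δ = (V_up−V_dn)/(S_up−S_dn) = (11.5463−-24.6233)/(136.7663−100.5967) = 1.0000. V = [p*·11.5463 + (1−p*)·-24.6233]/1.14 = 3.1879. B = V − Δ·S = -109.8421.
(1,1): S=153.6700. Δ = (V_up−V_dn)/(S_up−S_dn) = (60.7207−11.5463)/(185.9407−136.7663) = 1.0000. V = [p*·60.7207 + (1−p*)·11.5463]/1.14 = 43.8279. B = V − Δ·S = -109.8421.
(0,0): S=127.0000. Δ = (V_up−V_dn)/(S_up−S_dn) = (43.8279−3.1879)/(153.6700−113.0300) = 1.0000. V = [p*·43.8279 + (1−p*)·3.1879]/1.14 = 30.6473. B = V − Δ·S = -96.3527.
The time-0 hedge costs 30.6473, which is the no-arbitrage price.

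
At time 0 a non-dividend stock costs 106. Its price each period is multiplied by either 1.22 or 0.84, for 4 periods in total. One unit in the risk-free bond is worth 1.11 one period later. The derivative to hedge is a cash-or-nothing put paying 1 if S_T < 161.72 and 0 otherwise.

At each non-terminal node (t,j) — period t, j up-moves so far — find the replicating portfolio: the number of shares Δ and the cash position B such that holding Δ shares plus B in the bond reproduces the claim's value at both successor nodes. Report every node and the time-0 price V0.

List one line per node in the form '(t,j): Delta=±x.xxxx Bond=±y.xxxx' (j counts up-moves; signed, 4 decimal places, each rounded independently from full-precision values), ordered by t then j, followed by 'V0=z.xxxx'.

Under the risk-neutral measure, an up-move has probability p* = (R−d)/(u−d) = 0.7105 and values discount at R = 1.11.
Terminal values V(4,·): V(4,0)=1.0000, V(4,1)=1.0000, V(4,2)=1.0000, V(4,3)=1.0000, V(4,4)=0.0000
(3,0): S=62.8266. Δ = (V_up−V_dn)/(S_up−S_dn) = (1.0000−1.0000)/(76.6485−52.7744) = 0.0000. V = [p*·1.0000 + (1−p*)·1.0000]/1.11 = 0.9009. B = V − Δ·S = 0.9009.
(3,1): S=91.2482. Δ = (V_up−V_dn)/(S_up−S_dn) = (1.0000−1.0000)/(111.3228−76.6485) = 0.0000. V = [p*·1.0000 + (1−p*)·1.0000]/1.11 = 0.9009. B = V − Δ·S = 0.9009.
(3,2): S=132.5271. Δ = (V_up−V_dn)/(S_up−S_dn) = (1.0000−1.0000)/(161.6831−111.3228) = 0.0000. V = [p*·1.0000 + (1−p*)·1.0000]/1.11 = 0.9009. B = V − Δ·S = 0.9009.
(3,3): S=192.4799. Δ = (V_up−V_dn)/(S_up−S_dn) = (0.0000−1.0000)/(234.8255−161.6831) = -0.0137. V = [p*·0.0000 + (1−p*)·1.0000]/1.11 = 0.2608. B = V − Δ·S = 2.8924.
(2,0): S=74.7936. Δ = (V_up−V_dn)/(S_up−S_dn) = (0.9009−0.9009)/(91.2482−62.8266) = 0.0000. V = [p*·0.9009 + (1−p*)·0.9009]/1.11 = 0.8116. B = V − Δ·S = 0.8116.
(2,1): S=108.6288. Δ = (V_up−V_dn)/(S_up−S_dn) = (0.9009−0.9009)/(132.5271−91.2482) = 0.0000. V = [p*·0.9009 + (1−p*)·0.9009]/1.11 = 0.8116. B = V − Δ·S = 0.8116.
(2,2): S=157.7704. Δ = (V_up−V_dn)/(S_up−S_dn) = (0.2608−0.9009)/(192.4799−132.5271) = -0.0107. V = [p*·0.2608 + (1−p*)·0.9009]/1.11 = 0.4019. B = V − Δ·S = 2.0864.
(1,0): S=89.0400. Δ = (V_up−V_dn)/(S_up−S_dn) = (0.8116−0.8116)/(108.6288−74.7936) = 0.0000. V = [p*·0.8116 + (1−p*)·0.8116]/1.11 = 0.7312. B = V − Δ·S = 0.7312.
(1,1): S=129.3200. Δ = (V_up−V_dn)/(S_up−S_dn) = (0.4019−0.8116)/(157.7704−108.6288) = -0.0083. V = [p*·0.4019 + (1−p*)·0.8116]/1.11 = 0.4689. B = V − Δ·S = 1.5472.
(0,0): S=106.0000. Δ = (V_up−V_dn)/(S_up−S_dn) = (0.4689−0.7312)/(129.3200−89.0400) = -0.0065. V = [p*·0.4689 + (1−p*)·0.7312]/1.11 = 0.4908. B = V − Δ·S = 1.1811.
The time-0 hedge costs 0.4908, which is the no-arbitrage price.

(0,0): Delta=-0.0065 Bond=1.1811
(1,0): Delta=0.0000 Bond=0.7312
(1,1): Delta=-0.0083 Bond=1.5472
(2,0): Delta=0.0000 Bond=0.8116
(2,1): Delta=0.0000 Bond=0.8116
(2,2): Delta=-0.0107 Bond=2.0864
(3,0): Delta=0.0000 Bond=0.9009
(3,1): Delta=0.0000 Bond=0.9009
(3,2): Delta=0.0000 Bond=0.9009
(3,3): Delta=-0.0137 Bond=2.8924
V0=0.4908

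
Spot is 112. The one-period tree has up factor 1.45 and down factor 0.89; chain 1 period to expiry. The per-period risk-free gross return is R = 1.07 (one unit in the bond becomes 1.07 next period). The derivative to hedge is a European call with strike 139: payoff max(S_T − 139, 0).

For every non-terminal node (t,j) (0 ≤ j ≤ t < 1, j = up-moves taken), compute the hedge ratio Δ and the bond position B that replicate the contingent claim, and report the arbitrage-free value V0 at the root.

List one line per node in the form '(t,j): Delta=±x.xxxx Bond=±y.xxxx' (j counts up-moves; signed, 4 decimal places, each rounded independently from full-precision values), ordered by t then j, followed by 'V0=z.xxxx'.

Under the risk-neutral measure, an up-move has probability p* = (R−d)/(u−d) = 0.3214 and values discount at R = 1.07.
At expiry t=1: V(1,0)=0.0000, V(1,1)=23.4000
Node (0,0) S=112.0000: V=(p*·23.4000+(1−p*)·0.0000)/1.07=7.0294; Δ=(23.4000−0.0000)/(162.4000−99.6800)=0.3731; B=V−Δ·S=-34.7563
Each (Δ,B) replicates both successor values, so the strategy is self-financing and V0 is arbitrage-free.

(0,0): Delta=0.3731 Bond=-34.7563
V0=7.0294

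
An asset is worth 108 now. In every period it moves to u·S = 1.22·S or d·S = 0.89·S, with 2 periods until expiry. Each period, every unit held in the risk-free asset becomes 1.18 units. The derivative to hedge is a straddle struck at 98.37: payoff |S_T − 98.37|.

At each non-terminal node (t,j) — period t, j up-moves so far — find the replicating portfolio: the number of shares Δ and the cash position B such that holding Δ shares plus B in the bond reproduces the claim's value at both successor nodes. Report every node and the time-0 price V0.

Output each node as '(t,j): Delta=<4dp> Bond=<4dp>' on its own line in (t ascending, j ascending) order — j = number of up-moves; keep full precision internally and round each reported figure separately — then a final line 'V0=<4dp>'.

Since d<R<u, set p* = (R−d)/(u−d) = 0.8788; price each node as the discounted p*-expectation of its children.
At expiry t=2: V(2,0)=12.8232, V(2,1)=18.8964, V(2,2)=62.3772
Node (1,0) S=96.1200: V=(p*·18.8964+(1−p*)·12.8232)/1.18=15.3900; Δ=(18.8964−12.8232)/(117.2664−85.5468)=0.1915; B=V−Δ·S=-3.0136
Node (1,1) S=131.7600: V=(p*·62.3772+(1−p*)·18.8964)/1.18=48.3956; Δ=(62.3772−18.8964)/(160.7472−117.2664)=1.0000; B=V−Δ·S=-83.3644
Node (0,0) S=108.0000: V=(p*·48.3956+(1−p*)·15.3900)/1.18=37.6228; Δ=(48.3956−15.3900)/(131.7600−96.1200)=0.9261; B=V−Δ·S=-62.3940
Root portfolio cost Δ·108+B reproduces V0=37.6228.

(0,0): Delta=0.9261 Bond=-62.3940
(1,0): Delta=0.1915 Bond=-3.0136
(1,1): Delta=1.0000 Bond=-83.3644
V0=37.6228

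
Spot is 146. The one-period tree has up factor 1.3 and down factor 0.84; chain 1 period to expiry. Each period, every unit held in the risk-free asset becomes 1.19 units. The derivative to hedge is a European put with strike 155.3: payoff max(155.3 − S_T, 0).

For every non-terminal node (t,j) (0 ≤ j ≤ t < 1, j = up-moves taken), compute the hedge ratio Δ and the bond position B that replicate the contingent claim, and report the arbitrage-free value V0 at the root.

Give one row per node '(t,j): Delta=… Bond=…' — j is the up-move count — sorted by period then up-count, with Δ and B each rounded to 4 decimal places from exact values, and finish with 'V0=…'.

No-arbitrage ⇒ martingale measure with p* = (R−d)/(u−d) = 0.7609.
At expiry t=1: V(1,0)=32.6600, V(1,1)=0.0000
  t=0,j=0: stock 146.0000 → up 189.8000 (V=0.0000), down 122.6400 (V=32.6600). Price 6.5630; hedge Δ=-0.4863, bond B=77.5630.
Self-financing check: at every node Δ·S+B equals the discounted successor values.

(0,0): Delta=-0.4863 Bond=77.5630
V0=6.5630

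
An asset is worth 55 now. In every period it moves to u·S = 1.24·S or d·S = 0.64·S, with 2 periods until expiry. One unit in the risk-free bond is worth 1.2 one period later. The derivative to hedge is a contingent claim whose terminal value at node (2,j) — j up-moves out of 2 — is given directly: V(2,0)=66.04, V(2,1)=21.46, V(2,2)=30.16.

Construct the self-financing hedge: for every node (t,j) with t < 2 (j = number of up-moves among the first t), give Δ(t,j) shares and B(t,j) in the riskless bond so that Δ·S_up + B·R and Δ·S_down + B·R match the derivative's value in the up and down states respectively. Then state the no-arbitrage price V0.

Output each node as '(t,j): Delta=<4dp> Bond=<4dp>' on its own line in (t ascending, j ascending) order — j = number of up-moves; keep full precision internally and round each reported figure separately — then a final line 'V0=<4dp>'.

Since d<R<u, set p* = (R−d)/(u−d) = 0.9333; price each node as the discounted p*-expectation of its children.
Payoff layer (t=2): V(2,0)=66.0400, V(2,1)=21.4600, V(2,2)=30.1600
Node (1,0) S=35.2000: V=(p*·21.4600+(1−p*)·66.0400)/1.2=20.3600; Δ=(21.4600−66.0400)/(43.6480−22.5280)=-2.1108; B=V−Δ·S=94.6600
Node (1,1) S=68.2000: V=(p*·30.1600+(1−p*)·21.4600)/1.2=24.6500; Δ=(30.1600−21.4600)/(84.5680−43.6480)=0.2126; B=V−Δ·S=10.1500
Node (0,0) S=55.0000: V=(p*·24.6500+(1−p*)·20.3600)/1.2=20.3033; Δ=(24.6500−20.3600)/(68.2000−35.2000)=0.1300; B=V−Δ·S=13.1533
Root portfolio cost Δ·55+B reproduces V0=20.3033.

(0,0): Delta=0.1300 Bond=13.1533
(1,0): Delta=-2.1108 Bond=94.6600
(1,1): Delta=0.2126 Bond=10.1500
V0=20.3033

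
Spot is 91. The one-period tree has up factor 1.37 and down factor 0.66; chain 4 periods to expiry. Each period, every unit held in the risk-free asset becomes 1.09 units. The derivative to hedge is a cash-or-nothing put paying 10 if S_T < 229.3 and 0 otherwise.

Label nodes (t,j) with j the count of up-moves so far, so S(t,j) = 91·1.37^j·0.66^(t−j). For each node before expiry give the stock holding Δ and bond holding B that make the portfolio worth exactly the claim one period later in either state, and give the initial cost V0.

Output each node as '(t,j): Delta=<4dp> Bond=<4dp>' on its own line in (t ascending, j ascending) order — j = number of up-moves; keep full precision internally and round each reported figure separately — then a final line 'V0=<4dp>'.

(0,0): Delta=-0.0265 Bond=8.5471
(1,0): Delta=0.0000 Bond=7.7218
(1,1): Delta=-0.0349 Bond=10.3547
(2,0): Delta=0.0000 Bond=8.4168
(2,1): Delta=0.0000 Bond=8.4168
(2,2): Delta=-0.0458 Bond=13.1553
(3,0): Delta=0.0000 Bond=9.1743
(3,1): Delta=0.0000 Bond=9.1743
(3,2): Delta=0.0000 Bond=9.1743
(3,3): Delta=-0.0602 Bond=17.7025
V0=6.1312

Since d<R<u, set p* = (R−d)/(u−d) = 0.6056; price each node as the discounted p*-expectation of its children.
Payoff layer (t=4): V(4,0)=10.0000, V(4,1)=10.0000, V(4,2)=10.0000, V(4,3)=10.0000, V(4,4)=0.0000
Node (3,0) S=26.1621: V=(p*·10.0000+(1−p*)·10.0000)/1.09=9.1743; Δ=(10.0000−10.0000)/(35.8421−17.2670)=0.0000; B=V−Δ·S=9.1743
Node (3,1) S=54.3063: V=(p*·10.0000+(1−p*)·10.0000)/1.09=9.1743; Δ=(10.0000−10.0000)/(74.3996−35.8421)=0.0000; B=V−Δ·S=9.1743
Node (3,2) S=112.7266: V=(p*·10.0000+(1−p*)·10.0000)/1.09=9.1743; Δ=(10.0000−10.0000)/(154.4355−74.3996)=0.0000; B=V−Δ·S=9.1743
Node (3,3) S=233.9931: V=(p*·0.0000+(1−p*)·10.0000)/1.09=3.6180; Δ=(0.0000−10.0000)/(320.5706−154.4355)=-0.0602; B=V−Δ·S=17.7025
Node (2,0) S=39.6396: V=(p*·9.1743+(1−p*)·9.1743)/1.09=8.4168; Δ=(9.1743−9.1743)/(54.3063−26.1621)=0.0000; B=V−Δ·S=8.4168
Node (2,1) S=82.2822: V=(p*·9.1743+(1−p*)·9.1743)/1.09=8.4168; Δ=(9.1743−9.1743)/(112.7266−54.3063)=0.0000; B=V−Δ·S=8.4168
Node (2,2) S=170.7979: V=(p*·3.6180+(1−p*)·9.1743)/1.09=5.3296; Δ=(3.6180−9.1743)/(233.9931−112.7266)=-0.0458; B=V−Δ·S=13.1553
Node (1,0) S=60.0600: V=(p*·8.4168+(1−p*)·8.4168)/1.09=7.7218; Δ=(8.4168−8.4168)/(82.2822−39.6396)=0.0000; B=V−Δ·S=7.7218
Node (1,1) S=124.6700: V=(p*·5.3296+(1−p*)·8.4168)/1.09=6.0065; Δ=(5.3296−8.4168)/(170.7979−82.2822)=-0.0349; B=V−Δ·S=10.3547
Node (0,0) S=91.0000: V=(p*·6.0065+(1−p*)·7.7218)/1.09=6.1312; Δ=(6.0065−7.7218)/(124.6700−60.0600)=-0.0265; B=V−Δ·S=8.5471
The time-0 hedge costs 6.1312, which is the no-arbitrage price.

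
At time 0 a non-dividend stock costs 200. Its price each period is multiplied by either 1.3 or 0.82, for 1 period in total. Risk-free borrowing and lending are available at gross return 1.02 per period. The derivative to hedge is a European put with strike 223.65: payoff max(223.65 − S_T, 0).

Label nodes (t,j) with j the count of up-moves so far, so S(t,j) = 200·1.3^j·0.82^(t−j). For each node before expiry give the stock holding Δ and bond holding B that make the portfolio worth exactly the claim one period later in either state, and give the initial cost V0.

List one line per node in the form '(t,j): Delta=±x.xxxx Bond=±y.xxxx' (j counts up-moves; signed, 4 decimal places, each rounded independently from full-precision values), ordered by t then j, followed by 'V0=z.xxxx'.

Risk-neutral probability p* = (R−d)/(u−d) = (1.02−0.82)/(1.3−0.82) = 0.4167.
At expiry t=1: V(1,0)=59.6500, V(1,1)=0.0000
(0,0): S=200.0000. Δ = (V_up−V_dn)/(S_up−S_dn) = (0.0000−59.6500)/(260.0000−164.0000) = -0.6214. V = [p*·0.0000 + (1−p*)·59.6500]/1.02 = 34.1136. B = V − Δ·S = 158.3844.
Root portfolio cost Δ·200+B reproduces V0=34.1136.

(0,0): Delta=-0.6214 Bond=158.3844
V0=34.1136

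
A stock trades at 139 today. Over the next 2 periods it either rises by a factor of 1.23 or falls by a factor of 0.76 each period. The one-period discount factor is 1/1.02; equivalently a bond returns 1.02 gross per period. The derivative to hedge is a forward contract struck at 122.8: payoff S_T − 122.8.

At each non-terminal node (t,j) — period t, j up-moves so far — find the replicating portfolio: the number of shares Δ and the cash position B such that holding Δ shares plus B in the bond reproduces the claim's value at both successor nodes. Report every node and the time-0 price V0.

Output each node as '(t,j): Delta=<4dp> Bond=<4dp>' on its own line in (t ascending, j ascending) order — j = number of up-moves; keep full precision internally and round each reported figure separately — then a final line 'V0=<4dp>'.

Risk-neutral probability p* = (R−d)/(u−d) = (1.02−0.76)/(1.23−0.76) = 0.5532.
At expiry t=2: V(2,0)=-42.5136, V(2,1)=7.1372, V(2,2)=87.4931
  t=1,j=0: stock 105.6400 → up 129.9372 (V=7.1372), down 80.2864 (V=-42.5136). Price -14.7522; hedge Δ=1.0000, bond B=-120.3922.
  t=1,j=1: stock 170.9700 → up 210.2931 (V=87.4931), down 129.9372 (V=7.1372). Price 50.5778; hedge Δ=1.0000, bond B=-120.3922.
  t=0,j=0: stock 139.0000 → up 170.9700 (V=50.5778), down 105.6400 (V=-14.7522). Price 20.9685; hedge Δ=1.0000, bond B=-118.0315.
Self-financing check: at every node Δ·S+B equals the discounted successor values.

(0,0): Delta=1.0000 Bond=-118.0315
(1,0): Delta=1.0000 Bond=-120.3922
(1,1): Delta=1.0000 Bond=-120.3922
V0=20.9685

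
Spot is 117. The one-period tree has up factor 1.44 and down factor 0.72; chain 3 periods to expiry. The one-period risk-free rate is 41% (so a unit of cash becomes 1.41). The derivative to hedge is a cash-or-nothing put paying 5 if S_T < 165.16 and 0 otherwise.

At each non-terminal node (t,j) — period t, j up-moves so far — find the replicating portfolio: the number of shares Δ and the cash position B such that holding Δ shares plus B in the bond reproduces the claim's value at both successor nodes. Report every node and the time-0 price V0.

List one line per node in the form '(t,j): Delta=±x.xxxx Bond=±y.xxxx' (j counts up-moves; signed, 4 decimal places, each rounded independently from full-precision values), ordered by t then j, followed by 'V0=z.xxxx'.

(0,0): Delta=-0.0024 Bond=0.2880
(1,0): Delta=-0.0560 Bond=4.9251
(1,1): Delta=-0.0012 Bond=0.2096
(2,0): Delta=0.0000 Bond=3.5461
(2,1): Delta=-0.0572 Bond=7.0922
(2,2): Delta=0.0000 Bond=0.0000
V0=0.0090

No-arbitrage ⇒ martingale measure with p* = (R−d)/(u−d) = 0.9583.
At expiry t=3: V(3,0)=5.0000, V(3,1)=5.0000, V(3,2)=0.0000, V(3,3)=0.0000
(2,0): S=60.6528. Δ = (V_up−V_dn)/(S_up−S_dn) = (5.0000−5.0000)/(87.3400−43.6700) = 0.0000. V = [p*·5.0000 + (1−p*)·5.0000]/1.41 = 3.5461. B = V − Δ·S = 3.5461.
(2,1): S=121.3056. Δ = (V_up−V_dn)/(S_up−S_dn) = (0.0000−5.0000)/(174.6801−87.3400) = -0.0572. V = [p*·0.0000 + (1−p*)·5.0000]/1.41 = 0.1478. B = V − Δ·S = 7.0922.
(2,2): S=242.6112. Δ = (V_up−V_dn)/(S_up−S_dn) = (0.0000−0.0000)/(349.3601−174.6801) = 0.0000. V = [p*·0.0000 + (1−p*)·0.0000]/1.41 = 0.0000. B = V − Δ·S = 0.0000.
(1,0): S=84.2400. Δ = (V_up−V_dn)/(S_up−S_dn) = (0.1478−3.5461)/(121.3056−60.6528) = -0.0560. V = [p*·0.1478 + (1−p*)·3.5461]/1.41 = 0.2052. B = V − Δ·S = 4.9251.
(1,1): S=168.4800. Δ = (V_up−V_dn)/(S_up−S_dn) = (0.0000−0.1478)/(242.6112−121.3056) = -0.0012. V = [p*·0.0000 + (1−p*)·0.1478]/1.41 = 0.0044. B = V − Δ·S = 0.2096.
(0,0): S=117.0000. Δ = (V_up−V_dn)/(S_up−S_dn) = (0.0044−0.2052)/(168.4800−84.2400) = -0.0024. V = [p*·0.0044 + (1−p*)·0.2052]/1.41 = 0.0090. B = V − Δ·S = 0.2880.
Check: Δ(0,0)·S0 + B(0,0) = 0.0090 = V0.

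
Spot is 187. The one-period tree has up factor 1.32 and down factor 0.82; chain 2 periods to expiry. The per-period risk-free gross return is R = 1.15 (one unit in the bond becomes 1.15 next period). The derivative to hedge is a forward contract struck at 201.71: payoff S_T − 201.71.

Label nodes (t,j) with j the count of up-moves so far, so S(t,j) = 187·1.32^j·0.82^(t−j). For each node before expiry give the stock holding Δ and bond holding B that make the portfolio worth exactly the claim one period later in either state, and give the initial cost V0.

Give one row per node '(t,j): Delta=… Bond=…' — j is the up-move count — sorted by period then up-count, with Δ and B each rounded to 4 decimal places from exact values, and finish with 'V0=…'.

No-arbitrage ⇒ martingale measure with p* = (R−d)/(u−d) = 0.6600.
Terminal values V(2,·): V(2,0)=-75.9712, V(2,1)=0.6988, V(2,2)=124.1188
  t=1,j=0: stock 153.3400 → up 202.4088 (V=0.6988), down 125.7388 (V=-75.9712). Price -22.0600; hedge Δ=1.0000, bond B=-175.4000.
  t=1,j=1: stock 246.8400 → up 325.8288 (V=124.1188), down 202.4088 (V=0.6988). Price 71.4400; hedge Δ=1.0000, bond B=-175.4000.
  t=0,j=0: stock 187.0000 → up 246.8400 (V=71.4400), down 153.3400 (V=-22.0600). Price 34.4783; hedge Δ=1.0000, bond B=-152.5217.
Root portfolio cost Δ·187+B reproduces V0=34.4783.

(0,0): Delta=1.0000 Bond=-152.5217
(1,0): Delta=1.0000 Bond=-175.4000
(1,1): Delta=1.0000 Bond=-175.4000
V0=34.4783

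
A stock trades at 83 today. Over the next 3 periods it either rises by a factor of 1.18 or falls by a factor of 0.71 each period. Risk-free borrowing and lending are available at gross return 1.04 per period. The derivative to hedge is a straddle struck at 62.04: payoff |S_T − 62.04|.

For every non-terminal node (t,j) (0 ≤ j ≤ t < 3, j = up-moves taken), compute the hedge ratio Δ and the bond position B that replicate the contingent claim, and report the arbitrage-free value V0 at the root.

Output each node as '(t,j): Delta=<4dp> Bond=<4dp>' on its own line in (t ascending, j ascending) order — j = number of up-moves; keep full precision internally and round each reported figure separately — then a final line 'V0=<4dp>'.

(0,0): Delta=0.6661 Bond=-21.7116
(1,0): Delta=-0.0243 Bond=18.1061
(1,1): Delta=0.8424 Bond=-39.8408
(2,0): Delta=-1.0000 Bond=59.6538
(2,1): Delta=0.2248 Bond=1.5113
(2,2): Delta=1.0000 Bond=-59.6538
V0=33.5758

Since d<R<u, set p* = (R−d)/(u−d) = 0.7021; price each node as the discounted p*-expectation of its children.
At expiry t=3: V(3,0)=32.3334, V(3,1)=12.6684, V(3,2)=20.0141, V(3,3)=74.3317
Node (2,0) S=41.8403: V=(p*·12.6684+(1−p*)·32.3334)/1.04=17.8135; Δ=(12.6684−32.3334)/(49.3716−29.7066)=-1.0000; B=V−Δ·S=59.6538
Node (2,1) S=69.5374: V=(p*·20.0141+(1−p*)·12.6684)/1.04=17.1404; Δ=(20.0141−12.6684)/(82.0541−49.3716)=0.2248; B=V−Δ·S=1.5113
Node (2,2) S=115.5692: V=(p*·74.3317+(1−p*)·20.0141)/1.04=55.9154; Δ=(74.3317−20.0141)/(136.3717−82.0541)=1.0000; B=V−Δ·S=-59.6538
Node (1,0) S=58.9300: V=(p*·17.1404+(1−p*)·17.8135)/1.04=16.6740; Δ=(17.1404−17.8135)/(69.5374−41.8403)=-0.0243; B=V−Δ·S=18.1061
Node (1,1) S=97.9400: V=(p*·55.9154+(1−p*)·17.1404)/1.04=42.6590; Δ=(55.9154−17.1404)/(115.5692−69.5374)=0.8424; B=V−Δ·S=-39.8408
Node (0,0) S=83.0000: V=(p*·42.6590+(1−p*)·16.6740)/1.04=33.5758; Δ=(42.6590−16.6740)/(97.9400−58.9300)=0.6661; B=V−Δ·S=-21.7116
Self-financing check: at every node Δ·S+B equals the discounted successor values.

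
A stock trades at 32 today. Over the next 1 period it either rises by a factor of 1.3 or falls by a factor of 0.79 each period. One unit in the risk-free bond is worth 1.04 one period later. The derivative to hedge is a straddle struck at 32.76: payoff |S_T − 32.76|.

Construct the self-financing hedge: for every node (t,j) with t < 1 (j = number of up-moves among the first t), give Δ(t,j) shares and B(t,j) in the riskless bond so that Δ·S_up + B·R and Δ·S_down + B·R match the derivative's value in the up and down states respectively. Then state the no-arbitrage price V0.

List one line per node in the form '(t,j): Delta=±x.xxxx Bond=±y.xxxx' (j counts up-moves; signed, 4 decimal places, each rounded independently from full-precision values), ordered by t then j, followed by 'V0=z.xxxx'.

(0,0): Delta=0.0833 Bond=5.1667
V0=7.8333

Risk-neutral probability p* = (R−d)/(u−d) = (1.04−0.79)/(1.3−0.79) = 0.4902.
Payoff layer (t=1): V(1,0)=7.4800, V(1,1)=8.8400
  t=0,j=0: stock 32.0000 → up 41.6000 (V=8.8400), down 25.2800 (V=7.4800). Price 7.8333; hedge Δ=0.0833, bond B=5.1667.
Root portfolio cost Δ·32+B reproduces V0=7.8333.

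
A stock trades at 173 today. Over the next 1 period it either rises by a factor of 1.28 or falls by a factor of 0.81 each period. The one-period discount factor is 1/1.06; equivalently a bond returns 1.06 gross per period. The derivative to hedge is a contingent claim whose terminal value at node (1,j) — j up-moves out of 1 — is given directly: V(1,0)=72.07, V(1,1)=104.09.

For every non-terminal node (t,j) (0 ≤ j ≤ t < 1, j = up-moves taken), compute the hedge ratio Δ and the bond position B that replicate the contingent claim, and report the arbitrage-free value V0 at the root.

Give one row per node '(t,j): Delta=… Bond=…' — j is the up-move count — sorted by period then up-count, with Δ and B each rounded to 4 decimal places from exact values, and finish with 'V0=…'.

Risk-neutral probability p* = (R−d)/(u−d) = (1.06−0.81)/(1.28−0.81) = 0.5319.
Payoff layer (t=1): V(1,0)=72.0700, V(1,1)=104.0900
  t=0,j=0: stock 173.0000 → up 221.4400 (V=104.0900), down 140.1300 (V=72.0700). Price 84.0584; hedge Δ=0.3938, bond B=15.9308.
The time-0 hedge costs 84.0584, which is the no-arbitrage price.

(0,0): Delta=0.3938 Bond=15.9308
V0=84.0584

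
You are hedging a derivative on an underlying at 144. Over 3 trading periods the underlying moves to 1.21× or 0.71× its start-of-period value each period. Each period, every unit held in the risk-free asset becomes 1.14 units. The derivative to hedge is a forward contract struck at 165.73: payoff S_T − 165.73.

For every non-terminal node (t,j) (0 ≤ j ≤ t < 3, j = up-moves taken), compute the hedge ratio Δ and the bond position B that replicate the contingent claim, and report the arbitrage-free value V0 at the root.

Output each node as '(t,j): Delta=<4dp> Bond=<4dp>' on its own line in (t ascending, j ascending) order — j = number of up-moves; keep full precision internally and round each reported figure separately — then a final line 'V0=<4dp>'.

Since d<R<u, set p* = (R−d)/(u−d) = 0.8600; price each node as the discounted p*-expectation of its children.
Payoff layer (t=3): V(3,0)=-114.1908, V(3,1)=-77.8956, V(3,2)=-16.0404, V(3,3)=89.3748
  t=2,j=0: stock 72.5904 → up 87.8344 (V=-77.8956), down 51.5392 (V=-114.1908). Price -72.7868; hedge Δ=1.0000, bond B=-145.3772.
  t=2,j=1: stock 123.7104 → up 149.6896 (V=-16.0404), down 87.8344 (V=-77.8956). Price -21.6668; hedge Δ=1.0000, bond B=-145.3772.
  t=2,j=2: stock 210.8304 → up 255.1048 (V=89.3748), down 149.6896 (V=-16.0404). Price 65.4532; hedge Δ=1.0000, bond B=-145.3772.
  t=1,j=0: stock 102.2400 → up 123.7104 (V=-21.6668), down 72.5904 (V=-72.7868). Price -25.2839; hedge Δ=1.0000, bond B=-127.5239.
  t=1,j=1: stock 174.2400 → up 210.8304 (V=65.4532), down 123.7104 (V=-21.6668). Price 46.7161; hedge Δ=1.0000, bond B=-127.5239.
  t=0,j=0: stock 144.0000 → up 174.2400 (V=46.7161), down 102.2400 (V=-25.2839). Price 32.1370; hedge Δ=1.0000, bond B=-111.8630.
Each (Δ,B) replicates both successor values, so the strategy is self-financing and V0 is arbitrage-free.

(0,0): Delta=1.0000 Bond=-111.8630
(1,0): Delta=1.0000 Bond=-127.5239
(1,1): Delta=1.0000 Bond=-127.5239
(2,0): Delta=1.0000 Bond=-145.3772
(2,1): Delta=1.0000 Bond=-145.3772
(2,2): Delta=1.0000 Bond=-145.3772
V0=32.1370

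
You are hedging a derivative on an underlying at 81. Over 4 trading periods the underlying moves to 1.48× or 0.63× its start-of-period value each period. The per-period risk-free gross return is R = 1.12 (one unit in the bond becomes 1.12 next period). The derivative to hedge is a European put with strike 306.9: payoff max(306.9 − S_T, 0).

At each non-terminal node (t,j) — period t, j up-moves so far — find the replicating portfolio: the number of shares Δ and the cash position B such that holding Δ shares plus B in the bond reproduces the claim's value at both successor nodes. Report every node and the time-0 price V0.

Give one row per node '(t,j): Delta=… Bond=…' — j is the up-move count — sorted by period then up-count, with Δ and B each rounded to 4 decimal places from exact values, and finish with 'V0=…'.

(0,0): Delta=-0.8381 Bond=187.6658
(1,0): Delta=-1.0000 Bond=218.4454
(1,1): Delta=-0.7875 Bond=204.1175
(2,0): Delta=-1.0000 Bond=244.6588
(2,1): Delta=-1.0000 Bond=244.6588
(2,2): Delta=-0.7211 Bond=216.8218
(3,0): Delta=-1.0000 Bond=274.0179
(3,1): Delta=-1.0000 Bond=274.0179
(3,2): Delta=-1.0000 Bond=274.0179
(3,3): Delta=-0.6338 Bond=219.9345
V0=119.7763

Under the risk-neutral measure, an up-move has probability p* = (R−d)/(u−d) = 0.5765 and values discount at R = 1.12.
At expiry t=4: V(4,0)=294.1401, V(4,1)=276.9244, V(4,2)=236.4810, V(4,3)=141.4714, V(4,4)=0.0000
Node (3,0) S=20.2538: V=(p*·276.9244+(1−p*)·294.1401)/1.12=253.7641; Δ=(276.9244−294.1401)/(29.9756−12.7599)=-1.0000; B=V−Δ·S=274.0179
Node (3,1) S=47.5804: V=(p*·236.4810+(1−p*)·276.9244)/1.12=226.4375; Δ=(236.4810−276.9244)/(70.4190−29.9756)=-1.0000; B=V−Δ·S=274.0179
Node (3,2) S=111.7761: V=(p*·141.4714+(1−p*)·236.4810)/1.12=162.2417; Δ=(141.4714−236.4810)/(165.4286−70.4190)=-1.0000; B=V−Δ·S=274.0179
Node (3,3) S=262.5852: V=(p*·0.0000+(1−p*)·141.4714)/1.12=53.4976; Δ=(0.0000−141.4714)/(388.6260−165.4286)=-0.6338; B=V−Δ·S=219.9345
Node (2,0) S=32.1489: V=(p*·226.4375+(1−p*)·253.7641)/1.12=212.5099; Δ=(226.4375−253.7641)/(47.5804−20.2538)=-1.0000; B=V−Δ·S=244.6588
Node (2,1) S=75.5244: V=(p*·162.2417+(1−p*)·226.4375)/1.12=169.1344; Δ=(162.2417−226.4375)/(111.7761−47.5804)=-1.0000; B=V−Δ·S=244.6588
Node (2,2) S=177.4224: V=(p*·53.4976+(1−p*)·162.2417)/1.12=88.8874; Δ=(53.4976−162.2417)/(262.5852−111.7761)=-0.7211; B=V−Δ·S=216.8218
Node (1,0) S=51.0300: V=(p*·169.1344+(1−p*)·212.5099)/1.12=167.4154; Δ=(169.1344−212.5099)/(75.5244−32.1489)=-1.0000; B=V−Δ·S=218.4454
Node (1,1) S=119.8800: V=(p*·88.8874+(1−p*)·169.1344)/1.12=109.7093; Δ=(88.8874−169.1344)/(177.4224−75.5244)=-0.7875; B=V−Δ·S=204.1175
Node (0,0) S=81.0000: V=(p*·109.7093+(1−p*)·167.4154)/1.12=119.7763; Δ=(109.7093−167.4154)/(119.8800−51.0300)=-0.8381; B=V−Δ·S=187.6658
Self-financing check: at every node Δ·S+B equals the discounted successor values.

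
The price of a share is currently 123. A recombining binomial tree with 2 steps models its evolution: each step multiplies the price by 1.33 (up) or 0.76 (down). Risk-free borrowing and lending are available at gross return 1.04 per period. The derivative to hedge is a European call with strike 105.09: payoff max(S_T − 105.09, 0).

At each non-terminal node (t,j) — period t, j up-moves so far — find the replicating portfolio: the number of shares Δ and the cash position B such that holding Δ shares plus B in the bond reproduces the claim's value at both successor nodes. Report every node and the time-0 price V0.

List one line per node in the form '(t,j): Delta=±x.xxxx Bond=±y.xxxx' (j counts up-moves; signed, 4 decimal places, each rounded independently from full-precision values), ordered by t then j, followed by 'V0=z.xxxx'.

(0,0): Delta=0.7624 Bond=-59.7945
(1,0): Delta=0.3611 Bond=-24.6646
(1,1): Delta=1.0000 Bond=-101.0481
V0=33.9861

The replicating-portfolio and risk-neutral prices coincide; use p* = (1.04−0.76)/(1.33−0.76) = 0.4912 for the latter.
At expiry t=2: V(2,0)=0.0000, V(2,1)=19.2384, V(2,2)=112.4847
  t=1,j=0: stock 93.4800 → up 124.3284 (V=19.2384), down 71.0448 (V=0.0000). Price 9.0870; hedge Δ=0.3611, bond B=-24.6646.
  t=1,j=1: stock 163.5900 → up 217.5747 (V=112.4847), down 124.3284 (V=19.2384). Price 62.5419; hedge Δ=1.0000, bond B=-101.0481.
  t=0,j=0: stock 123.0000 → up 163.5900 (V=62.5419), down 93.4800 (V=9.0870). Price 33.9861; hedge Δ=0.7624, bond B=-59.7945.
Check: Δ(0,0)·S0 + B(0,0) = 33.9861 = V0.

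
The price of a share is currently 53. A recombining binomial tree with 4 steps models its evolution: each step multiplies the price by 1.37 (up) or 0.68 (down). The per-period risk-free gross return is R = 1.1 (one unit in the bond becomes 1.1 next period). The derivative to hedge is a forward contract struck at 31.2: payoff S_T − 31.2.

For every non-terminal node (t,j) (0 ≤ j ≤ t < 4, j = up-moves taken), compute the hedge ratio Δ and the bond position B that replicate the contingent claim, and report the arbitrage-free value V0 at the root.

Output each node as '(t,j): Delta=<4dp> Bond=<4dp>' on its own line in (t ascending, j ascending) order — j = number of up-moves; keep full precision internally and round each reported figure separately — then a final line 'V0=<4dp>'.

(0,0): Delta=1.0000 Bond=-21.3100
(1,0): Delta=1.0000 Bond=-23.4410
(1,1): Delta=1.0000 Bond=-23.4410
(2,0): Delta=1.0000 Bond=-25.7851
(2,1): Delta=1.0000 Bond=-25.7851
(2,2): Delta=1.0000 Bond=-25.7851
(3,0): Delta=1.0000 Bond=-28.3636
(3,1): Delta=1.0000 Bond=-28.3636
(3,2): Delta=1.0000 Bond=-28.3636
(3,3): Delta=1.0000 Bond=-28.3636
V0=31.6900

Since d<R<u, set p* = (R−d)/(u−d) = 0.6087; price each node as the discounted p*-expectation of its children.
Terminal payoffs: V(4,0)=-19.8679, V(4,1)=-8.3691, V(4,2)=14.7976, V(4,3)=61.4716, V(4,4)=155.5059
Node (3,0) S=16.6649: V=(p*·-8.3691+(1−p*)·-19.8679)/1.1=-11.6987; Δ=(-8.3691−-19.8679)/(22.8309−11.3321)=1.0000; B=V−Δ·S=-28.3636
Node (3,1) S=33.5749: V=(p*·14.7976+(1−p*)·-8.3691)/1.1=5.2112; Δ=(14.7976−-8.3691)/(45.9976−22.8309)=1.0000; B=V−Δ·S=-28.3636
Node (3,2) S=67.6435: V=(p*·61.4716+(1−p*)·14.7976)/1.1=39.2798; Δ=(61.4716−14.7976)/(92.6716−45.9976)=1.0000; B=V−Δ·S=-28.3636
Node (3,3) S=136.2817: V=(p*·155.5059+(1−p*)·61.4716)/1.1=107.9181; Δ=(155.5059−61.4716)/(186.7059−92.6716)=1.0000; B=V−Δ·S=-28.3636
Node (2,0) S=24.5072: V=(p*·5.2112+(1−p*)·-11.6987)/1.1=-1.2779; Δ=(5.2112−-11.6987)/(33.5749−16.6649)=1.0000; B=V−Δ·S=-25.7851
Node (2,1) S=49.3748: V=(p*·39.2798+(1−p*)·5.2112)/1.1=23.5897; Δ=(39.2798−5.2112)/(67.6435−33.5749)=1.0000; B=V−Δ·S=-25.7851
Node (2,2) S=99.4757: V=(p*·107.9181+(1−p*)·39.2798)/1.1=73.6906; Δ=(107.9181−39.2798)/(136.2817−67.6435)=1.0000; B=V−Δ·S=-25.7851
Node (1,0) S=36.0400: V=(p*·23.5897+(1−p*)·-1.2779)/1.1=12.5990; Δ=(23.5897−-1.2779)/(49.3748−24.5072)=1.0000; B=V−Δ·S=-23.4410
Node (1,1) S=72.6100: V=(p*·73.6906+(1−p*)·23.5897)/1.1=49.1690; Δ=(73.6906−23.5897)/(99.4757−49.3748)=1.0000; B=V−Δ·S=-23.4410
Node (0,0) S=53.0000: V=(p*·49.1690+(1−p*)·12.5990)/1.1=31.6900; Δ=(49.1690−12.5990)/(72.6100−36.0400)=1.0000; B=V−Δ·S=-21.3100
Each (Δ,B) replicates both successor values, so the strategy is self-financing and V0 is arbitrage-free.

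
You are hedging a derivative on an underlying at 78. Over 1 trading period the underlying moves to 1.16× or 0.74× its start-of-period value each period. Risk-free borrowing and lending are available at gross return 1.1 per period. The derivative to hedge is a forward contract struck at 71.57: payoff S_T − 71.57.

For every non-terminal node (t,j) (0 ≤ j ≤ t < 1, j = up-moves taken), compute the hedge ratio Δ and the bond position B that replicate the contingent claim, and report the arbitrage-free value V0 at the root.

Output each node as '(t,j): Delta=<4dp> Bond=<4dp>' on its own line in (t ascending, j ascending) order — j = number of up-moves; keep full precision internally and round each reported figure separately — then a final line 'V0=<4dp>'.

(0,0): Delta=1.0000 Bond=-65.0636
V0=12.9364

Under the risk-neutral measure, an up-move has probability p* = (R−d)/(u−d) = 0.8571 and values discount at R = 1.1.
Terminal payoffs: V(1,0)=-13.8500, V(1,1)=18.9100
(0,0): S=78.0000. Δ = (V_up−V_dn)/(S_up−S_dn) = (18.9100−-13.8500)/(90.4800−57.7200) = 1.0000. V = [p*·18.9100 + (1−p*)·-13.8500]/1.1 = 12.9364. B = V − Δ·S = -65.0636.
Root portfolio cost Δ·78+B reproduces V0=12.9364.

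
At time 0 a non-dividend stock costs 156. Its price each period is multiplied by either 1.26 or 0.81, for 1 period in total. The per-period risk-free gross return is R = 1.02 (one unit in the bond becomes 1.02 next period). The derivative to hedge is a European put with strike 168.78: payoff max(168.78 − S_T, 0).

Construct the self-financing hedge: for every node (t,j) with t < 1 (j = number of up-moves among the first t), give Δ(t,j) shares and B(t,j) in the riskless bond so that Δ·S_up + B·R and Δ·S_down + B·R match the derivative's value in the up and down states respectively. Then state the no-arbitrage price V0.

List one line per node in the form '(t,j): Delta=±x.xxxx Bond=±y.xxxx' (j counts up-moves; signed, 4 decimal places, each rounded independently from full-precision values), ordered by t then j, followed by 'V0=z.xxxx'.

(0,0): Delta=-0.6043 Bond=116.4471
V0=22.1804

No-arbitrage ⇒ martingale measure with p* = (R−d)/(u−d) = 0.4667.
Payoff layer (t=1): V(1,0)=42.4200, V(1,1)=0.0000
Node (0,0) S=156.0000: V=(p*·0.0000+(1−p*)·42.4200)/1.02=22.1804; Δ=(0.0000−42.4200)/(196.5600−126.3600)=-0.6043; B=V−Δ·S=116.4471
Each (Δ,B) replicates both successor values, so the strategy is self-financing and V0 is arbitrage-free.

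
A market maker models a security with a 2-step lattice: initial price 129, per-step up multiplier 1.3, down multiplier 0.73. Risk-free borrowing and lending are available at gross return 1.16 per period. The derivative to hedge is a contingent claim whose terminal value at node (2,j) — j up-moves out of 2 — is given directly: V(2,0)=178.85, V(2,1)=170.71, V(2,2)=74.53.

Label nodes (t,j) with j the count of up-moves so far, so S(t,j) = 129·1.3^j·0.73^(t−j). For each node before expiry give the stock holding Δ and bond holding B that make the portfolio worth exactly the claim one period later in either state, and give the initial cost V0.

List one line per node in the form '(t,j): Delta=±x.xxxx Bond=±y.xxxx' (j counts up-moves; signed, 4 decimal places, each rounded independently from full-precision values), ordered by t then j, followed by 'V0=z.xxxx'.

Risk-neutral probability p* = (R−d)/(u−d) = (1.16−0.73)/(1.3−0.73) = 0.7544.
Terminal values V(2,·): V(2,0)=178.8500, V(2,1)=170.7100, V(2,2)=74.5300
Node (1,0) S=94.1700: V=(p*·170.7100+(1−p*)·178.8500)/1.16=148.8873; Δ=(170.7100−178.8500)/(122.4210−68.7441)=-0.1516; B=V−Δ·S=163.1680
Node (1,1) S=167.7000: V=(p*·74.5300+(1−p*)·170.7100)/1.16=84.6148; Δ=(74.5300−170.7100)/(218.0100−122.4210)=-1.0062; B=V−Δ·S=253.3516
Node (0,0) S=129.0000: V=(p*·84.6148+(1−p*)·148.8873)/1.16=86.5526; Δ=(84.6148−148.8873)/(167.7000−94.1700)=-0.8741; B=V−Δ·S=199.3114
Check: Δ(0,0)·S0 + B(0,0) = 86.5526 = V0.

(0,0): Delta=-0.8741 Bond=199.3114
(1,0): Delta=-0.1516 Bond=163.1680
(1,1): Delta=-1.0062 Bond=253.3516
V0=86.5526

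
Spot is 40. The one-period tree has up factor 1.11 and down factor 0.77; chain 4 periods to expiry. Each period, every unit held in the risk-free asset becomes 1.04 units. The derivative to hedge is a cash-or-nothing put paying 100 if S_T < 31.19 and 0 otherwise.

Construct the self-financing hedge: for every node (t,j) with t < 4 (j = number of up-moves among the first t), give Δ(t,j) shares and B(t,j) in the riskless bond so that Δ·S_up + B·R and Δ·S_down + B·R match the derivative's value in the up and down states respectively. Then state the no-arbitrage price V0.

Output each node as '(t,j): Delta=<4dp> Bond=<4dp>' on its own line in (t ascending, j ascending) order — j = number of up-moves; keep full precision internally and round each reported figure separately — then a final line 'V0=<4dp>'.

The replicating-portfolio and risk-neutral prices coincide; use p* = (1.04−0.77)/(1.11−0.77) = 0.7941 for the latter.
Terminal values V(4,·): V(4,0)=100.0000, V(4,1)=100.0000, V(4,2)=100.0000, V(4,3)=0.0000, V(4,4)=0.0000
(3,0): S=18.2613. Δ = (V_up−V_dn)/(S_up−S_dn) = (100.0000−100.0000)/(20.2701−14.0612) = 0.0000. V = [p*·100.0000 + (1−p*)·100.0000]/1.04 = 96.1538. B = V − Δ·S = 96.1538.
(3,1): S=26.3248. Δ = (V_up−V_dn)/(S_up−S_dn) = (100.0000−100.0000)/(29.2205−20.2701) = 0.0000. V = [p*·100.0000 + (1−p*)·100.0000]/1.04 = 96.1538. B = V − Δ·S = 96.1538.
(3,2): S=37.9487. Δ = (V_up−V_dn)/(S_up−S_dn) = (0.0000−100.0000)/(42.1230−29.2205) = -7.7504. V = [p*·0.0000 + (1−p*)·100.0000]/1.04 = 19.7964. B = V − Δ·S = 313.9140.
(3,3): S=54.7052. Δ = (V_up−V_dn)/(S_up−S_dn) = (0.0000−0.0000)/(60.7228−42.1230) = 0.0000. V = [p*·0.0000 + (1−p*)·0.0000]/1.04 = 0.0000. B = V − Δ·S = 0.0000.
(2,0): S=23.7160. Δ = (V_up−V_dn)/(S_up−S_dn) = (96.1538−96.1538)/(26.3248−18.2613) = 0.0000. V = [p*·96.1538 + (1−p*)·96.1538]/1.04 = 92.4556. B = V − Δ·S = 92.4556.
(2,1): S=34.1880. Δ = (V_up−V_dn)/(S_up−S_dn) = (19.7964−96.1538)/(37.9487−26.3248) = -6.5690. V = [p*·19.7964 + (1−p*)·96.1538]/1.04 = 34.1510. B = V − Δ·S = 258.7318.
(2,2): S=49.2840. Δ = (V_up−V_dn)/(S_up−S_dn) = (0.0000−19.7964)/(54.7052−37.9487) = -1.1814. V = [p*·0.0000 + (1−p*)·19.7964]/1.04 = 3.9190. B = V − Δ·S = 62.1436.
(1,0): S=30.8000. Δ = (V_up−V_dn)/(S_up−S_dn) = (34.1510−92.4556)/(34.1880−23.7160) = -5.5677. V = [p*·34.1510 + (1−p*)·92.4556]/1.04 = 44.3797. B = V − Δ·S = 215.8639.
(1,1): S=44.4000. Δ = (V_up−V_dn)/(S_up−S_dn) = (3.9190−34.1510)/(49.2840−34.1880) = -2.0027. V = [p*·3.9190 + (1−p*)·34.1510]/1.04 = 9.7531. B = V − Δ·S = 98.6708.
(0,0): S=40.0000. Δ = (V_up−V_dn)/(S_up−S_dn) = (9.7531−44.3797)/(44.4000−30.8000) = -2.5461. V = [p*·9.7531 + (1−p*)·44.3797]/1.04 = 16.2328. B = V − Δ·S = 118.0758.
Each (Δ,B) replicates both successor values, so the strategy is self-financing and V0 is arbitrage-free.

(0,0): Delta=-2.5461 Bond=118.0758
(1,0): Delta=-5.5677 Bond=215.8639
(1,1): Delta=-2.0027 Bond=98.6708
(2,0): Delta=0.0000 Bond=92.4556
(2,1): Delta=-6.5690 Bond=258.7318
(2,2): Delta=-1.1814 Bond=62.1436
(3,0): Delta=0.0000 Bond=96.1538
(3,1): Delta=0.0000 Bond=96.1538
(3,2): Delta=-7.7504 Bond=313.9140
(3,3): Delta=0.0000 Bond=0.0000
V0=16.2328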